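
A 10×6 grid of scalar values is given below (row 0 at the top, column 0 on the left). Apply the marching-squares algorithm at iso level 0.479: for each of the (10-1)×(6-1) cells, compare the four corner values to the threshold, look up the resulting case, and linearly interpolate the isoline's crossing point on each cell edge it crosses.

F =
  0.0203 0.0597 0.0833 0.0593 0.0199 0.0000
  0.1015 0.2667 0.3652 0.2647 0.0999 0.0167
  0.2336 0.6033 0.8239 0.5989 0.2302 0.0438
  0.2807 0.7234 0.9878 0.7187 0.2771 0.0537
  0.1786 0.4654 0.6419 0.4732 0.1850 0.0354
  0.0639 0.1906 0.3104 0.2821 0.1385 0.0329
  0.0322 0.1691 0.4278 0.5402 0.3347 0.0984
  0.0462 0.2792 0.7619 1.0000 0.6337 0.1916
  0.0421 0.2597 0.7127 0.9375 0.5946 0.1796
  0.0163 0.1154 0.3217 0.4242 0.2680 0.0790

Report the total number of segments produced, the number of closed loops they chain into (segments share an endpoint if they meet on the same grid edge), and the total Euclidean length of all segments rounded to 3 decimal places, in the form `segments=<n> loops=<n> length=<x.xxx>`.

segments=24 loops=2 length=19.038

cell (1,0): code 0100 → (1.631,1.000)–(2.000,0.664)
cell (1,1): code 1100 → (1.248,2.000)–(1.631,1.000)
cell (1,2): code 1100 → (1.641,3.000)–(1.248,2.000)
cell (1,3): code 1000 → (2.000,3.325)–(1.641,3.000)
cell (2,0): code 0110 → (2.000,0.664)–(3.000,0.448)
cell (2,3): code 1001 → (3.000,3.543)–(2.000,3.325)
cell (3,0): code 0010 → (3.000,0.448)–(3.947,1.000)
cell (3,1): code 0111 → (3.947,1.000)–(4.000,1.077)
cell (3,2): code 1011 → (4.000,2.966)–(3.976,3.000)
cell (3,3): code 0001 → (3.976,3.000)–(3.000,3.543)
cell (4,1): code 0010 → (4.000,1.077)–(4.491,2.000)
cell (4,2): code 0001 → (4.491,2.000)–(4.000,2.966)
cell (5,2): code 0100 → (5.763,3.000)–(6.000,2.456)
cell (5,3): code 1000 → (6.000,3.298)–(5.763,3.000)
cell (6,1): code 0100 → (6.153,2.000)–(7.000,1.414)
cell (6,2): code 1110 → (6.000,2.456)–(6.153,2.000)
cell (6,3): code 1101 → (6.483,4.000)–(6.000,3.298)
cell (6,4): code 1000 → (7.000,4.350)–(6.483,4.000)
cell (7,1): code 0110 → (7.000,1.414)–(8.000,1.484)
cell (7,4): code 1001 → (8.000,4.279)–(7.000,4.350)
cell (8,1): code 0010 → (8.000,1.484)–(8.598,2.000)
cell (8,2): code 0011 → (8.598,2.000)–(8.893,3.000)
cell (8,3): code 0011 → (8.893,3.000)–(8.354,4.000)
cell (8,4): code 0001 → (8.354,4.000)–(8.000,4.279)
total: 24 segments, chained into 2 closed loop(s), length Σ = 19.038430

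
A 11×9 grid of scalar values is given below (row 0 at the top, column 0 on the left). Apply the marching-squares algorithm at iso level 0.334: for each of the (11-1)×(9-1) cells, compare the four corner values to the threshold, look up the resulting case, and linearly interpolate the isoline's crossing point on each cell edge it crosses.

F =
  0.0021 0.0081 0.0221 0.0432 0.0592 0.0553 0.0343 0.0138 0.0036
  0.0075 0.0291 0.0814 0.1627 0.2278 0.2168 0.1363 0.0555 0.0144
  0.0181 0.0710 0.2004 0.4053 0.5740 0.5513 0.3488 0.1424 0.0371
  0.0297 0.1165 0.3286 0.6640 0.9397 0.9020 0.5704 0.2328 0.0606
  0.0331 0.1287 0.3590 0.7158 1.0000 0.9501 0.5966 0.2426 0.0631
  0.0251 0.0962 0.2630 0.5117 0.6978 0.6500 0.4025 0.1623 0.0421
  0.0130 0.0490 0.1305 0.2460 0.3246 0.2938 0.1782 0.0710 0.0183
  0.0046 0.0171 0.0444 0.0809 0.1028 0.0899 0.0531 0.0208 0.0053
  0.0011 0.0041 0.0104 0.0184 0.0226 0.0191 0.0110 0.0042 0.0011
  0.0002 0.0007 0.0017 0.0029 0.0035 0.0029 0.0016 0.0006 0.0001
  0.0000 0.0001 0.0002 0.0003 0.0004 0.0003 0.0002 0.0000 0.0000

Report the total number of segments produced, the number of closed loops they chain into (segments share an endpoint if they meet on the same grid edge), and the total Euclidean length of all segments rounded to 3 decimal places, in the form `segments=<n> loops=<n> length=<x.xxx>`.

segments=18 loops=1 length=14.941

cell (1,2): code 0100 → (1.706,3.000)–(2.000,2.652)
cell (1,3): code 1100 → (1.307,4.000)–(1.706,3.000)
cell (1,4): code 1100 → (1.350,5.000)–(1.307,4.000)
cell (1,5): code 1100 → (1.930,6.000)–(1.350,5.000)
cell (1,6): code 1000 → (2.000,6.072)–(1.930,6.000)
cell (2,2): code 0110 → (2.000,2.652)–(3.000,2.016)
cell (2,6): code 1001 → (3.000,6.700)–(2.000,6.072)
cell (3,1): code 0100 → (3.178,2.000)–(4.000,1.891)
cell (3,2): code 1110 → (3.000,2.016)–(3.178,2.000)
cell (3,6): code 1001 → (4.000,6.742)–(3.000,6.700)
cell (4,1): code 0010 → (4.000,1.891)–(4.260,2.000)
cell (4,2): code 0111 → (4.260,2.000)–(5.000,2.285)
cell (4,6): code 1001 → (5.000,6.285)–(4.000,6.742)
cell (5,2): code 0010 → (5.000,2.285)–(5.669,3.000)
cell (5,3): code 0011 → (5.669,3.000)–(5.975,4.000)
cell (5,4): code 0011 → (5.975,4.000)–(5.887,5.000)
cell (5,5): code 0011 → (5.887,5.000)–(5.305,6.000)
cell (5,6): code 0001 → (5.305,6.000)–(5.000,6.285)
total: 18 segments, chained into 1 closed loop(s), length Σ = 14.941396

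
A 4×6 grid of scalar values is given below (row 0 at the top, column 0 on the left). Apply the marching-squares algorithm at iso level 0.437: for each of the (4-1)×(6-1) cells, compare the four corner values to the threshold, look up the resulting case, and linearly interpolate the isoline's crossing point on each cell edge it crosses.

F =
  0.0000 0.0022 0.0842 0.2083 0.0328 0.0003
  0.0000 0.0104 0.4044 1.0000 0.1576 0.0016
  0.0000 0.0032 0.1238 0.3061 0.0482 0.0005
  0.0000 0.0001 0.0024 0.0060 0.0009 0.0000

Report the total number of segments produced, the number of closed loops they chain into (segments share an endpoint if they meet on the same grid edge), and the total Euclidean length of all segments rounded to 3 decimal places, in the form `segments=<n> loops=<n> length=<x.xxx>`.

segments=4 loops=1 length=4.456

cell (0,2): code 0100 → (0.289,3.000)–(1.000,2.055)
cell (0,3): code 1000 → (1.000,3.668)–(0.289,3.000)
cell (1,2): code 0010 → (1.000,2.055)–(1.811,3.000)
cell (1,3): code 0001 → (1.811,3.000)–(1.000,3.668)
total: 4 segments, chained into 1 closed loop(s), length Σ = 4.455677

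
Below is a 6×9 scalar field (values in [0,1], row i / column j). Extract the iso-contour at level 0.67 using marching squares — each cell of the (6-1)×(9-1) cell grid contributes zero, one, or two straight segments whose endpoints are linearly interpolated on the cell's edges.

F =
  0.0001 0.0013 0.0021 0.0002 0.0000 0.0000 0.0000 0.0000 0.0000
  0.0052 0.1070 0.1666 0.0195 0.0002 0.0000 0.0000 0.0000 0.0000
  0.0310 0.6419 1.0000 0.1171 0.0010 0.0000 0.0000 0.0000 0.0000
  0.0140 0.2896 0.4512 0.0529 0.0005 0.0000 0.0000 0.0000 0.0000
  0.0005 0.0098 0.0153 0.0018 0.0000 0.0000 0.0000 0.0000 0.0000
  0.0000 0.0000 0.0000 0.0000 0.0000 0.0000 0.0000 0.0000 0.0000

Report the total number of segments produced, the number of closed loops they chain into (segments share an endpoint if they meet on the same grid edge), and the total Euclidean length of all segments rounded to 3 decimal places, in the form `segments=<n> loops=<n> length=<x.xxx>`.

segments=4 loops=1 length=3.356

cell (1,1): code 0100 → (1.604,2.000)–(2.000,1.078)
cell (1,2): code 1000 → (2.000,2.374)–(1.604,2.000)
cell (2,1): code 0010 → (2.000,1.078)–(2.601,2.000)
cell (2,2): code 0001 → (2.601,2.000)–(2.000,2.374)
total: 4 segments, chained into 1 closed loop(s), length Σ = 3.355884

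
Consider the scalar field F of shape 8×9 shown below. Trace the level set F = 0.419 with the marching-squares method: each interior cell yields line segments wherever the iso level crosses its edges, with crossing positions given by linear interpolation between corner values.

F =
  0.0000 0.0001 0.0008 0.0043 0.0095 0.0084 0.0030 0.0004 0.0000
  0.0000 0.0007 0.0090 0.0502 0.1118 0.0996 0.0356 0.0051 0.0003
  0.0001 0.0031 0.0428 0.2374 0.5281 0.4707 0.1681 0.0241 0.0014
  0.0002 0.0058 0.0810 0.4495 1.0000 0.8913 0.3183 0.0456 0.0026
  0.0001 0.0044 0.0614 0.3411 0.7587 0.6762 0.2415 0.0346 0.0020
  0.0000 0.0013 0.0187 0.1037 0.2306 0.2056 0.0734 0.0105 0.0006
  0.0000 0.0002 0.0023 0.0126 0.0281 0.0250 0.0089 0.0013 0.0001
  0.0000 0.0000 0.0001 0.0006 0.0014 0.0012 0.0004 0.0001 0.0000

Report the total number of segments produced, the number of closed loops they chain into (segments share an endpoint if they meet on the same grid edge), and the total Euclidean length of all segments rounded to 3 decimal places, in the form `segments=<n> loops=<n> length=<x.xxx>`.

segments=12 loops=1 length=9.016

cell (1,3): code 0100 → (1.738,4.000)–(2.000,3.625)
cell (1,4): code 1100 → (1.861,5.000)–(1.738,4.000)
cell (1,5): code 1000 → (2.000,5.171)–(1.861,5.000)
cell (2,2): code 0100 → (2.856,3.000)–(3.000,2.917)
cell (2,3): code 1110 → (2.000,3.625)–(2.856,3.000)
cell (2,5): code 1001 → (3.000,5.824)–(2.000,5.171)
cell (3,2): code 0010 → (3.000,2.917)–(3.281,3.000)
cell (3,3): code 0111 → (3.281,3.000)–(4.000,3.187)
cell (3,5): code 1001 → (4.000,5.592)–(3.000,5.824)
cell (4,3): code 0010 → (4.000,3.187)–(4.643,4.000)
cell (4,4): code 0011 → (4.643,4.000)–(4.547,5.000)
cell (4,5): code 0001 → (4.547,5.000)–(4.000,5.592)
total: 12 segments, chained into 1 closed loop(s), length Σ = 9.015659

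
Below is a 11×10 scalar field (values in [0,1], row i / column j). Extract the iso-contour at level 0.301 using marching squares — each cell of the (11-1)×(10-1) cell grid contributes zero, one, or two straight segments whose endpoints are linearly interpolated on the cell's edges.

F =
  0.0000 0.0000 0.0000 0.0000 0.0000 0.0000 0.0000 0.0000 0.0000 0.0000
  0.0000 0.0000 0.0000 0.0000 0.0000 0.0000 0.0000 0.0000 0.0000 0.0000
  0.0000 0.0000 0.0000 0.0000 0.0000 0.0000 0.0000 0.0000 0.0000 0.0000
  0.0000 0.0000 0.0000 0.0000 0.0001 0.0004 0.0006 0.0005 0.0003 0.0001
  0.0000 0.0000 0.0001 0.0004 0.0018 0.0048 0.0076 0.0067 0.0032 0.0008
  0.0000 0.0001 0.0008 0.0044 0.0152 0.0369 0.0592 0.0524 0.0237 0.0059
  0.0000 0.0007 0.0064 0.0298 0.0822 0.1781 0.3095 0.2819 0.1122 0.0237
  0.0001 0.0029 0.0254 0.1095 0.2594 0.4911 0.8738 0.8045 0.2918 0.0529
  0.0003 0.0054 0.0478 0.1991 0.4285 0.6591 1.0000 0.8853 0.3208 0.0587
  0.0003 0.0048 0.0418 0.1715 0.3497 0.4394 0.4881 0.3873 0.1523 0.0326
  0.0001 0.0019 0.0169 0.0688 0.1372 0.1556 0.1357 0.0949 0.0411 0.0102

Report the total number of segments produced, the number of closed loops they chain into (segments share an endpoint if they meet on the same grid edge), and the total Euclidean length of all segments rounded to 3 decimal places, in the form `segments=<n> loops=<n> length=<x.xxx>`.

cell (5,5): code 0100 → (5.966,6.000)–(6.000,5.935)
cell (5,6): code 1000 → (6.000,6.308)–(5.966,6.000)
cell (6,4): code 0100 → (6.393,5.000)–(7.000,4.180)
cell (6,5): code 1110 → (6.000,5.935)–(6.393,5.000)
cell (6,6): code 1101 → (6.037,7.000)–(6.000,6.308)
cell (6,7): code 1000 → (7.000,7.982)–(6.037,7.000)
cell (7,3): code 0100 → (7.246,4.000)–(8.000,3.444)
cell (7,4): code 1110 → (7.000,4.180)–(7.246,4.000)
cell (7,7): code 1101 → (7.317,8.000)–(7.000,7.982)
cell (7,8): code 1000 → (8.000,8.076)–(7.317,8.000)
cell (8,3): code 0110 → (8.000,3.444)–(9.000,3.727)
cell (8,7): code 1011 → (9.000,7.367)–(8.118,8.000)
cell (8,8): code 0001 → (8.118,8.000)–(8.000,8.076)
cell (9,3): code 0010 → (9.000,3.727)–(9.229,4.000)
cell (9,4): code 0011 → (9.229,4.000)–(9.488,5.000)
cell (9,5): code 0011 → (9.488,5.000)–(9.531,6.000)
cell (9,6): code 0011 → (9.531,6.000)–(9.295,7.000)
cell (9,7): code 0001 → (9.295,7.000)–(9.000,7.367)
total: 18 segments, chained into 1 closed loop(s), length Σ = 12.886520

segments=18 loops=1 length=12.887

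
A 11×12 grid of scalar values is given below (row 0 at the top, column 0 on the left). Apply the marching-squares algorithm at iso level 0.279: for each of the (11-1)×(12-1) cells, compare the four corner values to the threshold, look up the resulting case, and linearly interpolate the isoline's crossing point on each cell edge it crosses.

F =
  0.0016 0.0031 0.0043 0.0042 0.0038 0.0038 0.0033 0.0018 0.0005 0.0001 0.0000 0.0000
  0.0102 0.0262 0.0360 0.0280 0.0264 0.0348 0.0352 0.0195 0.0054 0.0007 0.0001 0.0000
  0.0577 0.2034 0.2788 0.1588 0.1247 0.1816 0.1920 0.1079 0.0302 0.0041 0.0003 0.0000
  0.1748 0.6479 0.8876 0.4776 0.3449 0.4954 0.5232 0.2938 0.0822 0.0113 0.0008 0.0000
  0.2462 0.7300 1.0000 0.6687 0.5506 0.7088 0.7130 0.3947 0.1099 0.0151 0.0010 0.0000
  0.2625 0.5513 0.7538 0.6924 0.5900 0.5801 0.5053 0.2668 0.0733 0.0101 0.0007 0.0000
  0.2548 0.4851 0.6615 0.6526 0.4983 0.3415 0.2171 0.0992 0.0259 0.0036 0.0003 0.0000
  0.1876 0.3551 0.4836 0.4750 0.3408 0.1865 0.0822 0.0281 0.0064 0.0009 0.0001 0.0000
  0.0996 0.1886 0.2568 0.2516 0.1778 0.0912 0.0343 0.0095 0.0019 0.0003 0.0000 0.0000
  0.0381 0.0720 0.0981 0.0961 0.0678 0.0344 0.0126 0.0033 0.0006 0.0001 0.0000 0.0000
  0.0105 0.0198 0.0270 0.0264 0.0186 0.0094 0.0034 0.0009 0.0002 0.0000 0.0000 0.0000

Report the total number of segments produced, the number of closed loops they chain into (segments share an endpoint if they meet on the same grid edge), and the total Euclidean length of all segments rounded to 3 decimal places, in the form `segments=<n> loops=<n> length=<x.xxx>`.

cell (2,0): code 0100 → (2.170,1.000)–(3.000,0.220)
cell (2,1): code 1100 → (2.000,2.000)–(2.170,1.000)
cell (2,2): code 1100 → (2.377,3.000)–(2.000,2.000)
cell (2,3): code 1100 → (2.701,4.000)–(2.377,3.000)
cell (2,4): code 1100 → (2.310,5.000)–(2.701,4.000)
cell (2,5): code 1100 → (2.263,6.000)–(2.310,5.000)
cell (2,6): code 1100 → (2.920,7.000)–(2.263,6.000)
cell (2,7): code 1000 → (3.000,7.070)–(2.920,7.000)
cell (3,0): code 0110 → (3.000,0.220)–(4.000,0.068)
cell (3,7): code 1001 → (4.000,7.406)–(3.000,7.070)
cell (4,0): code 0110 → (4.000,0.068)–(5.000,0.057)
cell (4,6): code 1011 → (5.000,6.949)–(4.905,7.000)
cell (4,7): code 0001 → (4.905,7.000)–(4.000,7.406)
cell (5,0): code 0110 → (5.000,0.057)–(6.000,0.105)
cell (5,5): code 1011 → (6.000,5.502)–(5.785,6.000)
cell (5,6): code 0001 → (5.785,6.000)–(5.000,6.949)
cell (6,0): code 0110 → (6.000,0.105)–(7.000,0.546)
cell (6,4): code 1011 → (7.000,4.401)–(6.403,5.000)
cell (6,5): code 0001 → (6.403,5.000)–(6.000,5.502)
cell (7,0): code 0010 → (7.000,0.546)–(7.457,1.000)
cell (7,1): code 0011 → (7.457,1.000)–(7.902,2.000)
cell (7,2): code 0011 → (7.902,2.000)–(7.877,3.000)
cell (7,3): code 0011 → (7.877,3.000)–(7.379,4.000)
cell (7,4): code 0001 → (7.379,4.000)–(7.000,4.401)
total: 24 segments, chained into 1 closed loop(s), length Σ = 21.582429

segments=24 loops=1 length=21.582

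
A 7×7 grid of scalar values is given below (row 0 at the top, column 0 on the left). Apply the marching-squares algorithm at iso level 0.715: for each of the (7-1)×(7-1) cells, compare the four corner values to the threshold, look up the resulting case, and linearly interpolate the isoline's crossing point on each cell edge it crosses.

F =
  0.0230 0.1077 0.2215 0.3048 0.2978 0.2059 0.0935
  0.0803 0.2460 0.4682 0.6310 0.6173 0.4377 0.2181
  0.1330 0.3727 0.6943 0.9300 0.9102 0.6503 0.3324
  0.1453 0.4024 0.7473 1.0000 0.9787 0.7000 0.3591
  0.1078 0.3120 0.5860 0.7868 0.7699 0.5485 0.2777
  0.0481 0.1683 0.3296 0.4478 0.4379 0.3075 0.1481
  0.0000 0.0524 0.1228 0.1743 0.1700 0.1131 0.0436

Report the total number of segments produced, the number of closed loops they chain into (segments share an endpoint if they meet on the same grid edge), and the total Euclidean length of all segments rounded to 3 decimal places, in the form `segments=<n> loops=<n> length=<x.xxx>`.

segments=12 loops=1 length=9.384

cell (1,2): code 0100 → (1.281,3.000)–(2.000,2.088)
cell (1,3): code 1100 → (1.334,4.000)–(1.281,3.000)
cell (1,4): code 1000 → (2.000,4.751)–(1.334,4.000)
cell (2,1): code 0100 → (2.391,2.000)–(3.000,1.906)
cell (2,2): code 1110 → (2.000,2.088)–(2.391,2.000)
cell (2,4): code 1001 → (3.000,4.946)–(2.000,4.751)
cell (3,1): code 0010 → (3.000,1.906)–(3.200,2.000)
cell (3,2): code 0111 → (3.200,2.000)–(4.000,2.642)
cell (3,4): code 1001 → (4.000,4.248)–(3.000,4.946)
cell (4,2): code 0010 → (4.000,2.642)–(4.212,3.000)
cell (4,3): code 0011 → (4.212,3.000)–(4.165,4.000)
cell (4,4): code 0001 → (4.165,4.000)–(4.000,4.248)
total: 12 segments, chained into 1 closed loop(s), length Σ = 9.384007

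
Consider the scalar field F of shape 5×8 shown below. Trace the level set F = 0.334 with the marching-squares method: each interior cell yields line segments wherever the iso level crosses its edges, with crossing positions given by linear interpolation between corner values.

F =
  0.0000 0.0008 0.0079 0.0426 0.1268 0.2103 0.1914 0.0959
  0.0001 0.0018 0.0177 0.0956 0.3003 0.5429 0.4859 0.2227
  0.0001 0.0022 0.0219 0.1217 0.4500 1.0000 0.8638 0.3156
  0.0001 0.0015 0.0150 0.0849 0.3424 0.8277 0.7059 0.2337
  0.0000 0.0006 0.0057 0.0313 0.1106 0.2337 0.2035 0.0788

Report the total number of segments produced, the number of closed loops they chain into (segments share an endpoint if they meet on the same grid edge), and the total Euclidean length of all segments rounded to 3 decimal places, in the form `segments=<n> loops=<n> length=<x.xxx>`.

cell (0,4): code 0100 → (0.372,5.000)–(1.000,4.139)
cell (0,5): code 1100 → (0.484,6.000)–(0.372,5.000)
cell (0,6): code 1000 → (1.000,6.577)–(0.484,6.000)
cell (1,3): code 0100 → (1.225,4.000)–(2.000,3.647)
cell (1,4): code 1110 → (1.000,4.139)–(1.225,4.000)
cell (1,6): code 1001 → (2.000,6.966)–(1.000,6.577)
cell (2,3): code 0110 → (2.000,3.647)–(3.000,3.967)
cell (2,6): code 1001 → (3.000,6.788)–(2.000,6.966)
cell (3,3): code 0010 → (3.000,3.967)–(3.036,4.000)
cell (3,4): code 0011 → (3.036,4.000)–(3.831,5.000)
cell (3,5): code 0011 → (3.831,5.000)–(3.740,6.000)
cell (3,6): code 0001 → (3.740,6.000)–(3.000,6.788)
total: 12 segments, chained into 1 closed loop(s), length Σ = 10.512628

segments=12 loops=1 length=10.513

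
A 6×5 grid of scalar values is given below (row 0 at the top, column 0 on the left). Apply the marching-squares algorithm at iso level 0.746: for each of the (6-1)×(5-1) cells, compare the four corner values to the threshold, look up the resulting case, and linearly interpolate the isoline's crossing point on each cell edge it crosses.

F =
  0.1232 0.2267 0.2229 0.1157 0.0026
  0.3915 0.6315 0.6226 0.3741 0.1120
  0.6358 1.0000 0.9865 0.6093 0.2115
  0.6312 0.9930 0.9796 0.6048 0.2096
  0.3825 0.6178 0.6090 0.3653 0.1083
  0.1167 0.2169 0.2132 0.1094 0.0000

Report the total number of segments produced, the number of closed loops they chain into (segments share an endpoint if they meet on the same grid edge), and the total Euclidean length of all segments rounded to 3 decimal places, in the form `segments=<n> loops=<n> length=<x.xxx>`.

cell (1,0): code 0100 → (1.311,1.000)–(2.000,0.303)
cell (1,1): code 1100 → (1.339,2.000)–(1.311,1.000)
cell (1,2): code 1000 → (2.000,2.638)–(1.339,2.000)
cell (2,0): code 0110 → (2.000,0.303)–(3.000,0.317)
cell (2,2): code 1001 → (3.000,2.623)–(2.000,2.638)
cell (3,0): code 0010 → (3.000,0.317)–(3.658,1.000)
cell (3,1): code 0011 → (3.658,1.000)–(3.630,2.000)
cell (3,2): code 0001 → (3.630,2.000)–(3.000,2.623)
total: 8 segments, chained into 1 closed loop(s), length Σ = 7.734721

segments=8 loops=1 length=7.735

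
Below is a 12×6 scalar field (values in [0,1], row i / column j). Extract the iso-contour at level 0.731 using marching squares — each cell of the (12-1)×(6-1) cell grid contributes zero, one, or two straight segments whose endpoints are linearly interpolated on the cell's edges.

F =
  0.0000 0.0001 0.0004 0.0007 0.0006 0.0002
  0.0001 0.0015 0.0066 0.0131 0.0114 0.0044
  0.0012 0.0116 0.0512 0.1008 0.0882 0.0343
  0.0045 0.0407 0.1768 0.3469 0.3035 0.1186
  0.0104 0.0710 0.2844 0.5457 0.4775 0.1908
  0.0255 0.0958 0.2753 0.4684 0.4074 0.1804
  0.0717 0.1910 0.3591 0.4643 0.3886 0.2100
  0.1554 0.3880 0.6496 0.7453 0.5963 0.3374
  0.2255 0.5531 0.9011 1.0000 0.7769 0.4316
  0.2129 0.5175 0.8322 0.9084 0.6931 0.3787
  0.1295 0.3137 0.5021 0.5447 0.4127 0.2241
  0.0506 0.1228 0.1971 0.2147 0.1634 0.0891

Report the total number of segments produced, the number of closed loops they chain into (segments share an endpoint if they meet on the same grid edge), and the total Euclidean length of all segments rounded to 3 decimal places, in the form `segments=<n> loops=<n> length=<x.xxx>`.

cell (6,2): code 0100 → (6.949,3.000)–(7.000,2.851)
cell (6,3): code 1000 → (7.000,3.096)–(6.949,3.000)
cell (7,1): code 0100 → (7.324,2.000)–(8.000,1.511)
cell (7,2): code 1110 → (7.000,2.851)–(7.324,2.000)
cell (7,3): code 1101 → (7.746,4.000)–(7.000,3.096)
cell (7,4): code 1000 → (8.000,4.133)–(7.746,4.000)
cell (8,1): code 0110 → (8.000,1.511)–(9.000,1.678)
cell (8,3): code 1011 → (9.000,3.824)–(8.548,4.000)
cell (8,4): code 0001 → (8.548,4.000)–(8.000,4.133)
cell (9,1): code 0010 → (9.000,1.678)–(9.307,2.000)
cell (9,2): code 0011 → (9.307,2.000)–(9.488,3.000)
cell (9,3): code 0001 → (9.488,3.000)–(9.000,3.824)
total: 12 segments, chained into 1 closed loop(s), length Σ = 7.950767

segments=12 loops=1 length=7.951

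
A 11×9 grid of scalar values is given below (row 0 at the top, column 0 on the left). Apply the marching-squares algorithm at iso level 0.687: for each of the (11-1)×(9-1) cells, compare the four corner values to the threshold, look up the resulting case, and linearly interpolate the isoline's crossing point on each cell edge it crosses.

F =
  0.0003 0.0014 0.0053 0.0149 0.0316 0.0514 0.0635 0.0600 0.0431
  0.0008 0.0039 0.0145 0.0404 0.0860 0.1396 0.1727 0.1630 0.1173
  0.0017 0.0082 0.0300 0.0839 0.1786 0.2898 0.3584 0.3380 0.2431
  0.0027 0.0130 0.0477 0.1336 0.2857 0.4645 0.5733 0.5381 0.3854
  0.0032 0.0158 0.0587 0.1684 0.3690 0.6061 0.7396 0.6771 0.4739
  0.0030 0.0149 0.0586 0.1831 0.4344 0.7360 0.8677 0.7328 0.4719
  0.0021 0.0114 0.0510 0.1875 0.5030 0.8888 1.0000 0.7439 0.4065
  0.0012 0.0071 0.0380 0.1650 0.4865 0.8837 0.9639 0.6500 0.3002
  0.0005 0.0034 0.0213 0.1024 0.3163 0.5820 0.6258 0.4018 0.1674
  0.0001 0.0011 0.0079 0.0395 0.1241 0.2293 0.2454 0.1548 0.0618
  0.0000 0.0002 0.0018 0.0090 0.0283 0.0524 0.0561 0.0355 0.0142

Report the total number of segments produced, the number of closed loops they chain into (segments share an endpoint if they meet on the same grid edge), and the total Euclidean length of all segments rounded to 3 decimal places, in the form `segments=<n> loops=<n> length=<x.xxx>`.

segments=14 loops=1 length=10.903

cell (3,5): code 0100 → (3.684,6.000)–(4.000,5.606)
cell (3,6): code 1000 → (4.000,6.842)–(3.684,6.000)
cell (4,4): code 0100 → (4.623,5.000)–(5.000,4.838)
cell (4,5): code 1110 → (4.000,5.606)–(4.623,5.000)
cell (4,6): code 1101 → (4.178,7.000)–(4.000,6.842)
cell (4,7): code 1000 → (5.000,7.176)–(4.178,7.000)
cell (5,4): code 0110 → (5.000,4.838)–(6.000,4.477)
cell (5,7): code 1001 → (6.000,7.169)–(5.000,7.176)
cell (6,4): code 0110 → (6.000,4.477)–(7.000,4.505)
cell (6,6): code 1011 → (7.000,6.882)–(6.606,7.000)
cell (6,7): code 0001 → (6.606,7.000)–(6.000,7.169)
cell (7,4): code 0010 → (7.000,4.505)–(7.652,5.000)
cell (7,5): code 0011 → (7.652,5.000)–(7.819,6.000)
cell (7,6): code 0001 → (7.819,6.000)–(7.000,6.882)
total: 14 segments, chained into 1 closed loop(s), length Σ = 10.902871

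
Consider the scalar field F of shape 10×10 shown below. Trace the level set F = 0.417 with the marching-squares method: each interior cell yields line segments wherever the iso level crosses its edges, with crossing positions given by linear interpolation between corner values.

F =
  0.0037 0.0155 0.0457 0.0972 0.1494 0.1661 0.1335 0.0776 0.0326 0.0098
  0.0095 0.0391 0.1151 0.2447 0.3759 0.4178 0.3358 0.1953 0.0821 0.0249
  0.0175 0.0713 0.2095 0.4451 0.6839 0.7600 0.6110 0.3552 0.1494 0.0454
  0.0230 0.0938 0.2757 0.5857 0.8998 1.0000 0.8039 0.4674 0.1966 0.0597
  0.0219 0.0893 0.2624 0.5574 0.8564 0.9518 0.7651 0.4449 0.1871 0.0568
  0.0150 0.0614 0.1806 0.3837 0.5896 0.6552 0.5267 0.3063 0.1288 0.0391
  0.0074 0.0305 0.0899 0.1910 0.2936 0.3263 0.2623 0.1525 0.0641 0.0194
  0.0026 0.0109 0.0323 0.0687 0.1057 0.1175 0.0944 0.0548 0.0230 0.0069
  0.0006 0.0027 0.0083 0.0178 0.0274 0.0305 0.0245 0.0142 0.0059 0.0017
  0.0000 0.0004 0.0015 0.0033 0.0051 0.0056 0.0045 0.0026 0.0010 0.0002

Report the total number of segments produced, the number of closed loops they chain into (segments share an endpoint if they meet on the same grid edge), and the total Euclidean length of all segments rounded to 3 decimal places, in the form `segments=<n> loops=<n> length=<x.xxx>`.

segments=20 loops=1 length=14.775

cell (0,4): code 0100 → (0.997,5.000)–(1.000,4.981)
cell (0,5): code 1000 → (1.000,5.010)–(0.997,5.000)
cell (1,2): code 0100 → (1.860,3.000)–(2.000,2.881)
cell (1,3): code 1100 → (1.133,4.000)–(1.860,3.000)
cell (1,4): code 1110 → (1.000,4.981)–(1.133,4.000)
cell (1,5): code 1101 → (1.295,6.000)–(1.000,5.010)
cell (1,6): code 1000 → (2.000,6.758)–(1.295,6.000)
cell (2,2): code 0110 → (2.000,2.881)–(3.000,2.456)
cell (2,6): code 1101 → (2.551,7.000)–(2.000,6.758)
cell (2,7): code 1000 → (3.000,7.186)–(2.551,7.000)
cell (3,2): code 0110 → (3.000,2.456)–(4.000,2.524)
cell (3,7): code 1001 → (4.000,7.108)–(3.000,7.186)
cell (4,2): code 0010 → (4.000,2.524)–(4.808,3.000)
cell (4,3): code 0111 → (4.808,3.000)–(5.000,3.162)
cell (4,6): code 1011 → (5.000,6.498)–(4.201,7.000)
cell (4,7): code 0001 → (4.201,7.000)–(4.000,7.108)
cell (5,3): code 0010 → (5.000,3.162)–(5.583,4.000)
cell (5,4): code 0011 → (5.583,4.000)–(5.724,5.000)
cell (5,5): code 0011 → (5.724,5.000)–(5.415,6.000)
cell (5,6): code 0001 → (5.415,6.000)–(5.000,6.498)
total: 20 segments, chained into 1 closed loop(s), length Σ = 14.774508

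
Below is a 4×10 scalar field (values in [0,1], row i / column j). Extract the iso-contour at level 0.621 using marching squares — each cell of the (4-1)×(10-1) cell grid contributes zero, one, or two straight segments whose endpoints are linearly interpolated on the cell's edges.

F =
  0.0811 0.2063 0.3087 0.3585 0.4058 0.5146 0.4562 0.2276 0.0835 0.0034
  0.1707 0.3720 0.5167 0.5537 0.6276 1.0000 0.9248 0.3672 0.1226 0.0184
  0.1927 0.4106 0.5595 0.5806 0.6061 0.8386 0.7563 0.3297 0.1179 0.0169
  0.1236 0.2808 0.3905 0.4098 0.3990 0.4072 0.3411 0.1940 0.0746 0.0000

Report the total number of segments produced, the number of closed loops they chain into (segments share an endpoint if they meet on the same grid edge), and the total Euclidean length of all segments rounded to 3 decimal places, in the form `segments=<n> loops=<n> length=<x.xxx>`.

cell (0,3): code 0100 → (0.970,4.000)–(1.000,3.911)
cell (0,4): code 1100 → (0.219,5.000)–(0.970,4.000)
cell (0,5): code 1100 → (0.352,6.000)–(0.219,5.000)
cell (0,6): code 1000 → (1.000,6.545)–(0.352,6.000)
cell (1,3): code 0010 → (1.000,3.911)–(1.307,4.000)
cell (1,4): code 0111 → (1.307,4.000)–(2.000,4.064)
cell (1,6): code 1001 → (2.000,6.317)–(1.000,6.545)
cell (2,4): code 0010 → (2.000,4.064)–(2.504,5.000)
cell (2,5): code 0011 → (2.504,5.000)–(2.326,6.000)
cell (2,6): code 0001 → (2.326,6.000)–(2.000,6.317)
total: 10 segments, chained into 1 closed loop(s), length Σ = 7.775353

segments=10 loops=1 length=7.775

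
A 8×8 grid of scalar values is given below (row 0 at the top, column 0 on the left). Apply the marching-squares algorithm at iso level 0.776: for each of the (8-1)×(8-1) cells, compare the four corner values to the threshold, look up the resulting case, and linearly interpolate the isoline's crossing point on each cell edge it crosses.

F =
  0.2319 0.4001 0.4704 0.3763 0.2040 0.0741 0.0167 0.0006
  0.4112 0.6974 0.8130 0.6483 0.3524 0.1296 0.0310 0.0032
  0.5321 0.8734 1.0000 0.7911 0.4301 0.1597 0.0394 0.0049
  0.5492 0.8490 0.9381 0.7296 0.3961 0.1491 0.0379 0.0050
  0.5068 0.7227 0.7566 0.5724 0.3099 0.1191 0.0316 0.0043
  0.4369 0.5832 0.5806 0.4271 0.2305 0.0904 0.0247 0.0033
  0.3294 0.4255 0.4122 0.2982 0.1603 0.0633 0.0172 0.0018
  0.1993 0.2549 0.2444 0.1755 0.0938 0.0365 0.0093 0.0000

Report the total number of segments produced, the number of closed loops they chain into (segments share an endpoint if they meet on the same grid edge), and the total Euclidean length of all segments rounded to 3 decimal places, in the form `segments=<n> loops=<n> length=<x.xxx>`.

segments=12 loops=1 length=8.217

cell (0,1): code 0100 → (0.892,2.000)–(1.000,1.680)
cell (0,2): code 1000 → (1.000,2.225)–(0.892,2.000)
cell (1,0): code 0100 → (1.447,1.000)–(2.000,0.715)
cell (1,1): code 1110 → (1.000,1.680)–(1.447,1.000)
cell (1,2): code 1101 → (1.894,3.000)–(1.000,2.225)
cell (1,3): code 1000 → (2.000,3.042)–(1.894,3.000)
cell (2,0): code 0110 → (2.000,0.715)–(3.000,0.757)
cell (2,2): code 1011 → (3.000,2.777)–(2.246,3.000)
cell (2,3): code 0001 → (2.246,3.000)–(2.000,3.042)
cell (3,0): code 0010 → (3.000,0.757)–(3.578,1.000)
cell (3,1): code 0011 → (3.578,1.000)–(3.893,2.000)
cell (3,2): code 0001 → (3.893,2.000)–(3.000,2.777)
total: 12 segments, chained into 1 closed loop(s), length Σ = 8.216806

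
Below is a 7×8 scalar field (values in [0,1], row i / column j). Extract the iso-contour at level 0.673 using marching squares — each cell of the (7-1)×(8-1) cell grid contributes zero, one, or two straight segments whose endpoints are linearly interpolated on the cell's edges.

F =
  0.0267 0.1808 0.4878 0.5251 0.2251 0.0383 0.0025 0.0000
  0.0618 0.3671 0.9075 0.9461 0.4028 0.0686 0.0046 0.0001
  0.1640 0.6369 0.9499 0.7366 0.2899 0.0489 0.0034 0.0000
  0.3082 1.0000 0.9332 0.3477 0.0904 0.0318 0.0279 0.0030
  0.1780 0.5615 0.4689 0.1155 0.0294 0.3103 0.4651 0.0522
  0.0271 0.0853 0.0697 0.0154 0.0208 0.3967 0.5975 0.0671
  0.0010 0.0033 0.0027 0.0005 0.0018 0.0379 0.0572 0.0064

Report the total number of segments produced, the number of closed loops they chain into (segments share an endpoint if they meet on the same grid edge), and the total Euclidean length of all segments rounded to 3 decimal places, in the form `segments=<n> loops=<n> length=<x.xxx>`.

cell (0,1): code 0100 → (0.441,2.000)–(1.000,1.566)
cell (0,2): code 1100 → (0.351,3.000)–(0.441,2.000)
cell (0,3): code 1000 → (1.000,3.503)–(0.351,3.000)
cell (1,1): code 0110 → (1.000,1.566)–(2.000,1.115)
cell (1,3): code 1001 → (2.000,3.142)–(1.000,3.503)
cell (2,0): code 0100 → (2.099,1.000)–(3.000,0.527)
cell (2,1): code 1110 → (2.000,1.115)–(2.099,1.000)
cell (2,2): code 1011 → (3.000,2.444)–(2.164,3.000)
cell (2,3): code 0001 → (2.164,3.000)–(2.000,3.142)
cell (3,0): code 0010 → (3.000,0.527)–(3.746,1.000)
cell (3,1): code 0011 → (3.746,1.000)–(3.560,2.000)
cell (3,2): code 0001 → (3.560,2.000)–(3.000,2.444)
total: 12 segments, chained into 1 closed loop(s), length Σ = 9.697484

segments=12 loops=1 length=9.697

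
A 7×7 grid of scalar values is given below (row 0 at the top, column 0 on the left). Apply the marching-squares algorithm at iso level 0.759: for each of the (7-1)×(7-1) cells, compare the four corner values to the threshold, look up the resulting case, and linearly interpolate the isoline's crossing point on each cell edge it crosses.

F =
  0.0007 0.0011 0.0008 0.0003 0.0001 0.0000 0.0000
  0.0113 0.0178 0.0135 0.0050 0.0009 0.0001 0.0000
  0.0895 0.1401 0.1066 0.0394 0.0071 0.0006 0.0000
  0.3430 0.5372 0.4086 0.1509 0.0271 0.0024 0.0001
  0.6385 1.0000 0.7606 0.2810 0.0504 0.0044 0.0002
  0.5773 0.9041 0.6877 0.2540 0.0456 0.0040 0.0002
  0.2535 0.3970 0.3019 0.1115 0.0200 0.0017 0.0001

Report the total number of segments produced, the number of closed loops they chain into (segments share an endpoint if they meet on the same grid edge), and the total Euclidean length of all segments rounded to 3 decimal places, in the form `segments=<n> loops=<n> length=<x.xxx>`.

segments=8 loops=1 length=5.313

cell (3,0): code 0100 → (3.479,1.000)–(4.000,0.333)
cell (3,1): code 1100 → (3.995,2.000)–(3.479,1.000)
cell (3,2): code 1000 → (4.000,2.003)–(3.995,2.000)
cell (4,0): code 0110 → (4.000,0.333)–(5.000,0.556)
cell (4,1): code 1011 → (5.000,1.671)–(4.022,2.000)
cell (4,2): code 0001 → (4.022,2.000)–(4.000,2.003)
cell (5,0): code 0010 → (5.000,0.556)–(5.286,1.000)
cell (5,1): code 0001 → (5.286,1.000)–(5.000,1.671)
total: 8 segments, chained into 1 closed loop(s), length Σ = 5.312935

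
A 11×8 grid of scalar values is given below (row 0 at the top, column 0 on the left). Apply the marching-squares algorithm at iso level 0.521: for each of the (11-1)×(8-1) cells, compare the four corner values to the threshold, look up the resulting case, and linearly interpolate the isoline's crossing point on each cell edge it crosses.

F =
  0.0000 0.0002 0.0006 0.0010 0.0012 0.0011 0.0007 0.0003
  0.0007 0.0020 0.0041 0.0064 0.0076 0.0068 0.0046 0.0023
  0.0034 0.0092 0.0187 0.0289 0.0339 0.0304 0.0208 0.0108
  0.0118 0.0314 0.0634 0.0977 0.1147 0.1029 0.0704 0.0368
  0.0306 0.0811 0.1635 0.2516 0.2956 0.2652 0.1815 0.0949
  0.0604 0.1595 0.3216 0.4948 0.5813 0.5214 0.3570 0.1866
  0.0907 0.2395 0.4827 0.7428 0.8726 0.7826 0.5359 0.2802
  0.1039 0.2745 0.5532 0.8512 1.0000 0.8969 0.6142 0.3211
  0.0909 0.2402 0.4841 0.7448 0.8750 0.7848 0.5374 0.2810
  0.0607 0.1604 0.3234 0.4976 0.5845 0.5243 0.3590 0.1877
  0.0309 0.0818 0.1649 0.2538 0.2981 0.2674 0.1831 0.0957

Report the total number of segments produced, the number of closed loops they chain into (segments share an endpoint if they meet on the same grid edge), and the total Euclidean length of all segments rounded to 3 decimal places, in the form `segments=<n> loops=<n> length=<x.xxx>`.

segments=20 loops=1 length=13.687

cell (4,3): code 0100 → (4.789,4.000)–(5.000,3.303)
cell (4,4): code 1100 → (4.998,5.000)–(4.789,4.000)
cell (4,5): code 1000 → (5.000,5.002)–(4.998,5.000)
cell (5,2): code 0100 → (5.106,3.000)–(6.000,2.147)
cell (5,3): code 1110 → (5.000,3.303)–(5.106,3.000)
cell (5,5): code 1101 → (5.917,6.000)–(5.000,5.002)
cell (5,6): code 1000 → (6.000,6.058)–(5.917,6.000)
cell (6,1): code 0100 → (6.543,2.000)–(7.000,1.884)
cell (6,2): code 1110 → (6.000,2.147)–(6.543,2.000)
cell (6,6): code 1001 → (7.000,6.318)–(6.000,6.058)
cell (7,1): code 0010 → (7.000,1.884)–(7.466,2.000)
cell (7,2): code 0111 → (7.466,2.000)–(8.000,2.142)
cell (7,6): code 1001 → (8.000,6.064)–(7.000,6.318)
cell (8,2): code 0010 → (8.000,2.142)–(8.905,3.000)
cell (8,3): code 0111 → (8.905,3.000)–(9.000,3.269)
cell (8,5): code 1011 → (9.000,5.020)–(8.092,6.000)
cell (8,6): code 0001 → (8.092,6.000)–(8.000,6.064)
cell (9,3): code 0010 → (9.000,3.269)–(9.222,4.000)
cell (9,4): code 0011 → (9.222,4.000)–(9.013,5.000)
cell (9,5): code 0001 → (9.013,5.000)–(9.000,5.020)
total: 20 segments, chained into 1 closed loop(s), length Σ = 13.687470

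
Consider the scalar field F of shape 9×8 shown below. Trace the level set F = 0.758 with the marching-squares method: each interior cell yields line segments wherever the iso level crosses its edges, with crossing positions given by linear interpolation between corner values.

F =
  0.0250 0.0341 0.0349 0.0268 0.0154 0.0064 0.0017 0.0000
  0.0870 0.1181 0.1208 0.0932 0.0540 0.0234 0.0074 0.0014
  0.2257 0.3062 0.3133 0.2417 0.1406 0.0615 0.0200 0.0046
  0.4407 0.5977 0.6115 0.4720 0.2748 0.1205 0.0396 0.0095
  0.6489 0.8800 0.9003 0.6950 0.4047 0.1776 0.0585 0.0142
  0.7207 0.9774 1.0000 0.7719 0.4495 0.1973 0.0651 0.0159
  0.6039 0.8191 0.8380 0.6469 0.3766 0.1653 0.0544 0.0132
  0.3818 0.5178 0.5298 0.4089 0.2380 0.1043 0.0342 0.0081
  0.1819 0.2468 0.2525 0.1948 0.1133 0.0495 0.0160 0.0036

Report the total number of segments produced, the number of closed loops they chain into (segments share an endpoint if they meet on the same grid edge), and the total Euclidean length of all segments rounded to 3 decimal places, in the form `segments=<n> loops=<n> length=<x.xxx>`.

cell (3,0): code 0100 → (3.568,1.000)–(4.000,0.472)
cell (3,1): code 1100 → (3.507,2.000)–(3.568,1.000)
cell (3,2): code 1000 → (4.000,2.693)–(3.507,2.000)
cell (4,0): code 0110 → (4.000,0.472)–(5.000,0.145)
cell (4,2): code 1101 → (4.819,3.000)–(4.000,2.693)
cell (4,3): code 1000 → (5.000,3.043)–(4.819,3.000)
cell (5,0): code 0110 → (5.000,0.145)–(6.000,0.716)
cell (5,2): code 1011 → (6.000,2.419)–(5.111,3.000)
cell (5,3): code 0001 → (5.111,3.000)–(5.000,3.043)
cell (6,0): code 0010 → (6.000,0.716)–(6.203,1.000)
cell (6,1): code 0011 → (6.203,1.000)–(6.260,2.000)
cell (6,2): code 0001 → (6.260,2.000)–(6.000,2.419)
total: 12 segments, chained into 1 closed loop(s), length Σ = 8.823025

segments=12 loops=1 length=8.823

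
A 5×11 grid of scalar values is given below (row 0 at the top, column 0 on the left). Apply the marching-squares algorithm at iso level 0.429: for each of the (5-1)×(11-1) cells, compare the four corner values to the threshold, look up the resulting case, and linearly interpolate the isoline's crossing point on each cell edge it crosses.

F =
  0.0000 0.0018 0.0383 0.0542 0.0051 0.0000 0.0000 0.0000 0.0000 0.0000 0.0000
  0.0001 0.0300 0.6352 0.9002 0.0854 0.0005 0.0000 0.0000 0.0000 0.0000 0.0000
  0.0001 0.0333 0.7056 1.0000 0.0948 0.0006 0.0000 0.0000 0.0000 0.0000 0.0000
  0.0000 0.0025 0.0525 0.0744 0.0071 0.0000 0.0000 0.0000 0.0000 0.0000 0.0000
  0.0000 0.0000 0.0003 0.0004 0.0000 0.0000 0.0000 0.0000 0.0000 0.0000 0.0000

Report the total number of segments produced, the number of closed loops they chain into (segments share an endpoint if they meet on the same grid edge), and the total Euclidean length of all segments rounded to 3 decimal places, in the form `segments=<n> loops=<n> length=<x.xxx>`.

cell (0,1): code 0100 → (0.655,2.000)–(1.000,1.659)
cell (0,2): code 1100 → (0.443,3.000)–(0.655,2.000)
cell (0,3): code 1000 → (1.000,3.578)–(0.443,3.000)
cell (1,1): code 0110 → (1.000,1.659)–(2.000,1.589)
cell (1,3): code 1001 → (2.000,3.631)–(1.000,3.578)
cell (2,1): code 0010 → (2.000,1.589)–(2.424,2.000)
cell (2,2): code 0011 → (2.424,2.000)–(2.617,3.000)
cell (2,3): code 0001 → (2.617,3.000)–(2.000,3.631)
total: 8 segments, chained into 1 closed loop(s), length Σ = 6.805397

segments=8 loops=1 length=6.805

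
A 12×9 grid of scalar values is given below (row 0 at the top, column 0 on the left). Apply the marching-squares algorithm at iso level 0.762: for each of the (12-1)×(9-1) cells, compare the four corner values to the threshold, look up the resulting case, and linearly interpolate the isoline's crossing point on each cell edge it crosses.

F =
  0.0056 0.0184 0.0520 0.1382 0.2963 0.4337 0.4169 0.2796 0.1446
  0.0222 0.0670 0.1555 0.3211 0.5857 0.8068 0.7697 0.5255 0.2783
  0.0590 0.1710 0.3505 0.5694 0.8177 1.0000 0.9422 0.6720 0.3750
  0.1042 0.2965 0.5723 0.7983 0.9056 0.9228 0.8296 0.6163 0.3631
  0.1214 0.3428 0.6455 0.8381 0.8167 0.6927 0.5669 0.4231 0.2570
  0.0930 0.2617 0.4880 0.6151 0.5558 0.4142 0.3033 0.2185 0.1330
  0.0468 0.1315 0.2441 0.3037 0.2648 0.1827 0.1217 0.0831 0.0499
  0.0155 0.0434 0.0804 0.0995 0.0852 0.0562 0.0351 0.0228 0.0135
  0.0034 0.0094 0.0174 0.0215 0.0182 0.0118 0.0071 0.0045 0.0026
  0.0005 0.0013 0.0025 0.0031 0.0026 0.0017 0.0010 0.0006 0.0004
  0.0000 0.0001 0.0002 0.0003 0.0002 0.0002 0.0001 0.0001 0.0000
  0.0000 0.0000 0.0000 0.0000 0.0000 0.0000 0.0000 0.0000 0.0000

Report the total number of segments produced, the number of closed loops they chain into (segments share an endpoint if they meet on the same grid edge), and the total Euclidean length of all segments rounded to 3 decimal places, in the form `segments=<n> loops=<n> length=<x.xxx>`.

cell (0,4): code 0100 → (0.880,5.000)–(1.000,4.797)
cell (0,5): code 1100 → (0.978,6.000)–(0.880,5.000)
cell (0,6): code 1000 → (1.000,6.032)–(0.978,6.000)
cell (1,3): code 0100 → (1.760,4.000)–(2.000,3.776)
cell (1,4): code 1110 → (1.000,4.797)–(1.760,4.000)
cell (1,6): code 1001 → (2.000,6.667)–(1.000,6.032)
cell (2,2): code 0100 → (2.841,3.000)–(3.000,2.839)
cell (2,3): code 1110 → (2.000,3.776)–(2.841,3.000)
cell (2,6): code 1001 → (3.000,6.317)–(2.000,6.667)
cell (3,2): code 0110 → (3.000,2.839)–(4.000,2.605)
cell (3,4): code 1011 → (4.000,4.441)–(3.699,5.000)
cell (3,5): code 0011 → (3.699,5.000)–(3.257,6.000)
cell (3,6): code 0001 → (3.257,6.000)–(3.000,6.317)
cell (4,2): code 0010 → (4.000,2.605)–(4.341,3.000)
cell (4,3): code 0011 → (4.341,3.000)–(4.210,4.000)
cell (4,4): code 0001 → (4.210,4.000)–(4.000,4.441)
total: 16 segments, chained into 1 closed loop(s), length Σ = 11.505608

segments=16 loops=1 length=11.506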